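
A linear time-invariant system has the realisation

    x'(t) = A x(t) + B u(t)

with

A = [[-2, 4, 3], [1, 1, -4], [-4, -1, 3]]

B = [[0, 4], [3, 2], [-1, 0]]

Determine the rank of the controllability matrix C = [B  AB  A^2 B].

3

AB = [[9, 0], [7, 6], [-6, -18]]
A^2B = [[-8, -30], [40, 78], [-61, -60]]
Controllability matrix C = [B  AB  A^2B] = [[0, 4, 9, 0, -8, -30], [3, 2, 7, 6, 40, 78], [-1, 0, -6, -18, -61, -60]]
Take the 3×3 submatrix of C formed by columns 1, 2, 3: [[0, 4, 9], [3, 2, 7], [-1, 0, -6]]. Its determinant is 0·(2·(-6) - 7·0) - 4·(3·(-6) - 7·(-1)) + 9·(3·0 - 2·(-1)) = 0·(-12) - 4·(-11) + 9·2 = 62 ≠ 0.
So rank(C) ≥ 3; since C has 3 rows, rank(C) = 3.
rank(C) = 3 = n, so the pair (A, B) is completely controllable.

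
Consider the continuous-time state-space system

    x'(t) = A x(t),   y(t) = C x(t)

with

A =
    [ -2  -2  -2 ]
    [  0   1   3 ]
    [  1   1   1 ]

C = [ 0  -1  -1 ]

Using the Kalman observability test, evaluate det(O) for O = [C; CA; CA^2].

0

CA = [[-1, -2, -4]]
CA^2 = [[-2, -4, -8]]
Observability matrix O = [C; CA; CA^2] = [[0, -1, -1], [-1, -2, -4], [-2, -4, -8]]
Expanding along the first row, det(O) = 0·((-2)·(-8) - (-4)·(-4)) - (-1)·((-1)·(-8) - (-4)·(-2)) + (-1)·((-1)·(-4) - (-2)·(-2)) = 0·0 - (-1)·0 + (-1)·0 = 0
Since det(O) = 0, rank(O) < 3 and the system is not completely observable.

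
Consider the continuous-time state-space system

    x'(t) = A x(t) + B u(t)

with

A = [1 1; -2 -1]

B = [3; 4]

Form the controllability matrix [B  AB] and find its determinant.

AB = [[7], [-10]]
Controllability matrix C = [B  AB] = [[3, 7], [4, -10]]
det(C) = 3·(-10) - 7·4 = -30 - 28 = -58
Since det(C) ≠ 0, rank(C) = 2 and the system is completely controllable.

-58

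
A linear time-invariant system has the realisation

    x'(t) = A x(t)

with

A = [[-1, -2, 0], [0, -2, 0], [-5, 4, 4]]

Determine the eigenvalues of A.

-2, -1, 4

det(sI - A) = s^3 - (tr A)s^2 + (M11 + M22 + M33)s - det A, where Mii is the 2×2 principal minor of A obtained by deleting row i and column i.
tr A = (-1) + (-2) + 4 = 1; M11 = (-2)·4 - 0·4 = -8 - 0 = -8; M22 = (-1)·4 - 0·(-5) = -4 - 0 = -4; M33 = (-1)·(-2) - (-2)·0 = 2 - 0 = 2; sum of minors = -10.
det A = (-1)·((-2)·4 - 0·4) - (-2)·(0·4 - 0·(-5)) + 0·(0·4 - (-2)·(-5)) = (-1)·(-8) - (-2)·0 + 0·(-10) = 8.
So p(s) = det(sI - A) = s^3 - s^2 - 10s - 8.
Rational-root test: any integer root divides -8. Testing small divisors, s = -1 works: p(-1) = -1 + (-1) + 10 + (-8) = 0, so (s + 1) is a factor.
Dividing, p(s) = (s + 1)(s^2 - 2s - 8).
Factor s^2 - 2s - 8: two numbers with sum 2 and product -8 are 4 and -2, so s^2 - 2s - 8 = (s - 4)(s + 2).
Hence p(s) = (s - 4) (s + 1) (s + 2), with roots -2, -1, 4.
At least one eigenvalue has non-negative real part, so the system is not asymptotically stable.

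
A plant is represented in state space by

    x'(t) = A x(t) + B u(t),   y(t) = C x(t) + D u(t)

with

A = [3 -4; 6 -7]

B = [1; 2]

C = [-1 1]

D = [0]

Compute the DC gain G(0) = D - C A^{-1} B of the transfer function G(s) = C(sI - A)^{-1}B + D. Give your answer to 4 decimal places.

0.3333

G(0) = C(-A)^{-1}B + D = -C A^{-1} B + D.
det A = 3, so A^{-1} = (1/3)·adj(A) = [[-7/3, 4/3], [-2, 1]]
A^{-1} B = [1/3, 0]^T
C A^{-1} B = -1/3
G(0) = D - C A^{-1} B = 0 - (-1/3) = 1/3 ≈ 0.3333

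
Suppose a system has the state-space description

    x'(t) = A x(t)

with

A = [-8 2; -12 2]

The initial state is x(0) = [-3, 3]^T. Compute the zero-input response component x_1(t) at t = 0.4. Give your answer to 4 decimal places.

1.6212

det(sI - A) = s^2 - (tr A)s + det A, with tr A = (-8) + 2 = -6 and det A = (-8)·2 - 2·(-12) = -16 - (-24) = 8.
So p(s) = det(sI - A) = s^2 + 6s + 8.
Factor s^2 + 6s + 8: two numbers with sum -6 and product 8 are -2 and -4, so s^2 + 6s + 8 = (s + 2)(s + 4).
Hence p(s) = (s + 2) (s + 4), with roots -4, -2.
The eigenvalues -4, -2 are distinct and real, so A is diagonalisable and x(t) = e^{At} x(0) = V diag(e^{λ_i t}) V^{-1} x(0), where the columns of V are the eigenvectors.
λ = -4: A - (-4)I = [[-4, 2], [-12, 6]]. Row 1 gives (-4)·v1 + 2·v2 = 0, so take v_1 = [1, 2]^T.
λ = -2: A - (-2)I = [[-6, 2], [-12, 4]]. Row 1 gives (-6)·v1 + 2·v2 = 0, so take v_2 = [1, 3]^T.
V = [v_1 v_2] = [[1, 1], [2, 3]] has det V = 1, so V^{-1} = adj(V)/det V = [[3, -1], [-2, 1]].
Modal coordinates z(0) = V^{-1} x(0): 3·(-3) + (-1)·3 = -12; (-2)·(-3) + 1·3 = 9; so z(0) = [-12, 9]^T.
x_1(t) = Σ_i (v_i)_1 · z_i(0) · e^{λ_i t} (row 1 of V times the modal terms).
x_1(0.4) = 1·(-12)·e^{-4·0.4} + 1·9·e^{-2·0.4} = (-12)·0.201897 + 9·0.449329 = 1.6212.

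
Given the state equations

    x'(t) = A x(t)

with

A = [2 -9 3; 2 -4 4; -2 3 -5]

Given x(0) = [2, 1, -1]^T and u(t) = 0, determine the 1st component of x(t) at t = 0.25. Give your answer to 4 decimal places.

det(sI - A) = s^3 - (tr A)s^2 + (M11 + M22 + M33)s - det A, where Mii is the 2×2 principal minor of A obtained by deleting row i and column i.
tr A = 2 + (-4) + (-5) = -7; M11 = (-4)·(-5) - 4·3 = 20 - 12 = 8; M22 = 2·(-5) - 3·(-2) = -10 - (-6) = -4; M33 = 2·(-4) - (-9)·2 = -8 - (-18) = 10; sum of minors = 14.
det A = 2·((-4)·(-5) - 4·3) - (-9)·(2·(-5) - 4·(-2)) + 3·(2·3 - (-4)·(-2)) = 2·8 - (-9)·(-2) + 3·(-2) = -8.
So p(s) = det(sI - A) = s^3 + 7s^2 + 14s + 8.
Rational-root test: any integer root divides 8. Testing small divisors, s = -1 works: p(-1) = -1 + 7 + (-14) + 8 = 0, so (s + 1) is a factor.
Dividing, p(s) = (s + 1)(s^2 + 6s + 8).
Factor s^2 + 6s + 8: two numbers with sum -6 and product 8 are -2 and -4, so s^2 + 6s + 8 = (s + 2)(s + 4).
Hence p(s) = (s + 1) (s + 2) (s + 4), with roots -4, -2, -1.
The eigenvalues -4, -2, -1 are distinct and real, so A is diagonalisable and x(t) = e^{At} x(0) = V diag(e^{λ_i t}) V^{-1} x(0), where the columns of V are the eigenvectors.
λ = -4: A - (-4)I = [[6, -9, 3], [2, 0, 4], [-2, 3, -1]]. v must be orthogonal to every row; (row 1) × (row 2) = [-36, -18, 18], so take v_1 = [-2, -1, 1]^T.
λ = -2: A - (-2)I = [[4, -9, 3], [2, -2, 4], [-2, 3, -3]]. v must be orthogonal to every row; (row 1) × (row 2) = [-30, -10, 10], so take v_2 = [3, 1, -1]^T.
λ = -1: A - (-1)I = [[3, -9, 3], [2, -3, 4], [-2, 3, -4]]. v must be orthogonal to every row; (row 1) × (row 2) = [-27, -6, 9], so take v_3 = [-9, -2, 3]^T.
V = [v_1 v_2 v_3] = [[-2, 3, -9], [-1, 1, -2], [1, -1, 3]] has det V = 1, so V^{-1} = adj(V)/det V = [[1, 0, 3], [1, 3, 5], [0, 1, 1]].
Modal coordinates z(0) = V^{-1} x(0): 1·2 + 0·1 + 3·(-1) = -1; 1·2 + 3·1 + 5·(-1) = 0; 0·2 + 1·1 + 1·(-1) = 0; so z(0) = [-1, 0, 0]^T.
x_1(t) = Σ_i (v_i)_1 · z_i(0) · e^{λ_i t} (row 1 of V times the modal terms).
x_1(0.25) = (-2)·(-1)·e^{-4·0.25} + 3·0·e^{-2·0.25} + (-9)·0·e^{-1·0.25} = 2·0.367879 + 0·0.606531 + 0·0.778801 = 0.7358.

0.7358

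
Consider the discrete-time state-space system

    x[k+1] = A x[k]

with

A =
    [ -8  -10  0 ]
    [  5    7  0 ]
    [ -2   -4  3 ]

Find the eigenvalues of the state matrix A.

-3, 2, 3

det(zI - A) = z^3 - (tr A)z^2 + (M11 + M22 + M33)z - det A, where Mii is the 2×2 principal minor of A obtained by deleting row i and column i.
tr A = (-8) + 7 + 3 = 2; M11 = 7·3 - 0·(-4) = 21 - 0 = 21; M22 = (-8)·3 - 0·(-2) = -24 - 0 = -24; M33 = (-8)·7 - (-10)·5 = -56 - (-50) = -6; sum of minors = -9.
det A = (-8)·(7·3 - 0·(-4)) - (-10)·(5·3 - 0·(-2)) + 0·(5·(-4) - 7·(-2)) = (-8)·21 - (-10)·15 + 0·(-6) = -18.
So p(z) = det(zI - A) = z^3 - 2z^2 - 9z + 18.
Rational-root test: any integer root divides 18. Testing small divisors, z = 2 works: p(2) = 8 + (-8) + (-18) + 18 = 0, so (z - 2) is a factor.
Dividing, p(z) = (z - 2)(z^2 - 9).
Factor z^2 - 9: two numbers with sum 0 and product -9 are 3 and -3, so z^2 - 9 = (z - 3)(z + 3).
Hence p(z) = (z - 3) (z - 2) (z + 3), with roots -3, 2, 3.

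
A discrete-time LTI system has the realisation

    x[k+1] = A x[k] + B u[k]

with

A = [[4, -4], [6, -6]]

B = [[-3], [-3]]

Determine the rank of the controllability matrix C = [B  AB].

AB = [[0], [0]]
Controllability matrix C = [B  AB] = [[-3, 0], [-3, 0]]
Every column of C is a scalar multiple of column 1 = [-3, -3] (multipliers 1, 0), so the columns span a one-dimensional space.
C ≠ 0, hence rank(C) = 1.
rank(C) = 1 < n = 2, so the pair (A, B) is not completely controllable.

1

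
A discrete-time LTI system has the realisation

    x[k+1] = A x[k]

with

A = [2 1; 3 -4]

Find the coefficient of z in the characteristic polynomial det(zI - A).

For a 2×2 matrix, det(zI - A) = z^2 - (tr A)z + det A.
tr A = -2, det A = -11.
So p(z) = z^2 + 2z - 11.
The coefficient of z is 2.

2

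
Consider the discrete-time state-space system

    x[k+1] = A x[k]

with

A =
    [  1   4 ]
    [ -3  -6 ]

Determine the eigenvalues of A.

-3, -2

det(zI - A) = z^2 - (tr A)z + det A, with tr A = 1 + (-6) = -5 and det A = 1·(-6) - 4·(-3) = -6 - (-12) = 6.
So p(z) = det(zI - A) = z^2 + 5z + 6.
Factor z^2 + 5z + 6: two numbers with sum -5 and product 6 are -2 and -3, so z^2 + 5z + 6 = (z + 2)(z + 3).
Hence p(z) = (z + 2) (z + 3), with roots -3, -2.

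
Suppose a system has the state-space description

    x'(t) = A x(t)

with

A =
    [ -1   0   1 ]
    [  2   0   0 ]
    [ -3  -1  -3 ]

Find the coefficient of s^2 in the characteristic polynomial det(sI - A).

4

Expand det(sI - A) for the 3×3 matrix.
p(s) = s^3 + 4s^2 + 6s + 2.
(Check: constant term = det(-A) = (-1)^3 det A = 2; coefficient of s^2 = -tr A = 4.)
The coefficient of s^2 is 4.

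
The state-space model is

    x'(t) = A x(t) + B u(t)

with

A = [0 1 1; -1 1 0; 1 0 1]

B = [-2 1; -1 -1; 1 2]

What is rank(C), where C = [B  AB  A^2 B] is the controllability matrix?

AB = [[0, 1], [1, -2], [-1, 3]]
A^2B = [[0, 1], [1, -3], [-1, 4]]
Controllability matrix C = [B  AB  A^2B] = [[-2, 1, 0, 1, 0, 1], [-1, -1, 1, -2, 1, -3], [1, 2, -1, 3, -1, 4]]
Take the 3×3 submatrix of C formed by columns 1, 2, 3: [[-2, 1, 0], [-1, -1, 1], [1, 2, -1]]. Its determinant is (-2)·((-1)·(-1) - 1·2) - 1·((-1)·(-1) - 1·1) + 0·((-1)·2 - (-1)·1) = (-2)·(-1) - 1·0 + 0·(-1) = 2 ≠ 0.
So rank(C) ≥ 3; since C has 3 rows, rank(C) = 3.
rank(C) = 3 = n, so the pair (A, B) is completely controllable.

3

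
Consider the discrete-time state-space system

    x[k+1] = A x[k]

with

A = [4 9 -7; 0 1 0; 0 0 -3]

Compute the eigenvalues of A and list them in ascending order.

-3, 1, 4

det(zI - A) = z^3 - (tr A)z^2 + (M11 + M22 + M33)z - det A, where Mii is the 2×2 principal minor of A obtained by deleting row i and column i.
tr A = 4 + 1 + (-3) = 2; M11 = 1·(-3) - 0·0 = -3 - 0 = -3; M22 = 4·(-3) - (-7)·0 = -12 - 0 = -12; M33 = 4·1 - 9·0 = 4 - 0 = 4; sum of minors = -11.
det A = 4·(1·(-3) - 0·0) - 9·(0·(-3) - 0·0) + (-7)·(0·0 - 1·0) = 4·(-3) - 9·0 + (-7)·0 = -12.
So p(z) = det(zI - A) = z^3 - 2z^2 - 11z + 12.
Rational-root test: any integer root divides 12. Testing small divisors, z = 1 works: p(1) = 1 + (-2) + (-11) + 12 = 0, so (z - 1) is a factor.
Dividing, p(z) = (z - 1)(z^2 - z - 12).
Factor z^2 - z - 12: two numbers with sum 1 and product -12 are 4 and -3, so z^2 - z - 12 = (z - 4)(z + 3).
Hence p(z) = (z - 4) (z - 1) (z + 3), with roots -3, 1, 4.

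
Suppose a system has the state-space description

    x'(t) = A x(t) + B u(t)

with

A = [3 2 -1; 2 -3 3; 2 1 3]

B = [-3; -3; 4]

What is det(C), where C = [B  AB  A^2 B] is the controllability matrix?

8456

AB = [[-19], [15], [3]]
A^2B = [[-30], [-74], [-14]]
Controllability matrix C = [B  AB  A^2B] = [[-3, -19, -30], [-3, 15, -74], [4, 3, -14]]
Expanding along the first row, det(C) = (-3)·(15·(-14) - (-74)·3) - (-19)·((-3)·(-14) - (-74)·4) + (-30)·((-3)·3 - 15·4) = (-3)·12 - (-19)·338 + (-30)·(-69) = 8456
Since det(C) ≠ 0, rank(C) = 3 and the system is completely controllable.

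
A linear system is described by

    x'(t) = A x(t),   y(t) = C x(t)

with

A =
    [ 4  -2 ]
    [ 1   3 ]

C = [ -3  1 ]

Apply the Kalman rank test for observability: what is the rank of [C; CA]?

CA = [[-11, 9]]
Observability matrix O = [C; CA] = [[-3, 1], [-11, 9]]
det(O) = (-3)·9 - 1·(-11) = -27 - (-11) = -16 ≠ 0, so rank(O) = 2.
rank(O) = 2 = n, so the pair (A, C) is completely observable.

2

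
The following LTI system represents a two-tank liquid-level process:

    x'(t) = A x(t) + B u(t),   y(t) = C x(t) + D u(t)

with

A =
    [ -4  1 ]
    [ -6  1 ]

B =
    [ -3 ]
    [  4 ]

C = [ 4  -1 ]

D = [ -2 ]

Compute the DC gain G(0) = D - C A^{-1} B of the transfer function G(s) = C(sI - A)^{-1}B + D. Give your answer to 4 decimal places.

G(0) = C(-A)^{-1}B + D = -C A^{-1} B + D.
det A = 2, so A^{-1} = (1/2)·adj(A) = [[1/2, -1/2], [3, -2]]
A^{-1} B = [-7/2, -17]^T
C A^{-1} B = 3
G(0) = D - C A^{-1} B = -2 - (3) = -5

-5.0000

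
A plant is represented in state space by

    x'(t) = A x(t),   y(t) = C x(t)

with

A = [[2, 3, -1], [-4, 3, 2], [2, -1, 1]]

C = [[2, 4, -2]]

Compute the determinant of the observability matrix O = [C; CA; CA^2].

CA = [[-16, 20, 4]]
CA^2 = [[-104, 8, 60]]
Observability matrix O = [C; CA; CA^2] = [[2, 4, -2], [-16, 20, 4], [-104, 8, 60]]
Expanding along the first row, det(O) = 2·(20·60 - 4·8) - 4·((-16)·60 - 4·(-104)) + (-2)·((-16)·8 - 20·(-104)) = 2·1168 - 4·(-544) + (-2)·1952 = 608
Since det(O) ≠ 0, rank(O) = 3 and the system is completely observable.

608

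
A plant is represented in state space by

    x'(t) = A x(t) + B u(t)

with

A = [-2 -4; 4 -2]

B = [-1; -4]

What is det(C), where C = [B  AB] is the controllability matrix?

AB = [[18], [4]]
Controllability matrix C = [B  AB] = [[-1, 18], [-4, 4]]
det(C) = (-1)·4 - 18·(-4) = -4 - (-72) = 68
Since det(C) ≠ 0, rank(C) = 2 and the system is completely controllable.

68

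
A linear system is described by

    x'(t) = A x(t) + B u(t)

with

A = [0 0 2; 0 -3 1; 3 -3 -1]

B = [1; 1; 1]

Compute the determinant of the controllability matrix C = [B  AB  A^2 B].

AB = [[2], [-2], [-1]]
A^2B = [[-2], [5], [13]]
Controllability matrix C = [B  AB  A^2B] = [[1, 2, -2], [1, -2, 5], [1, -1, 13]]
Expanding along the first row, det(C) = 1·((-2)·13 - 5·(-1)) - 2·(1·13 - 5·1) + (-2)·(1·(-1) - (-2)·1) = 1·(-21) - 2·8 + (-2)·1 = -39
Since det(C) ≠ 0, rank(C) = 3 and the system is completely controllable.

-39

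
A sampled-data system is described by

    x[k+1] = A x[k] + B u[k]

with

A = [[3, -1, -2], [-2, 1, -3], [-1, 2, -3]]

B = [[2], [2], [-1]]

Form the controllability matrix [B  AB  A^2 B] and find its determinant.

683

AB = [[6], [1], [5]]
A^2B = [[7], [-26], [-19]]
Controllability matrix C = [B  AB  A^2B] = [[2, 6, 7], [2, 1, -26], [-1, 5, -19]]
Expanding along the first row, det(C) = 2·(1·(-19) - (-26)·5) - 6·(2·(-19) - (-26)·(-1)) + 7·(2·5 - 1·(-1)) = 2·111 - 6·(-64) + 7·11 = 683
Since det(C) ≠ 0, rank(C) = 3 and the system is completely controllable.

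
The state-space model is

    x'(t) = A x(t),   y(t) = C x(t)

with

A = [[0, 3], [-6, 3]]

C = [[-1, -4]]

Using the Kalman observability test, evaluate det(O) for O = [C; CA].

CA = [[24, -15]]
Observability matrix O = [C; CA] = [[-1, -4], [24, -15]]
det(O) = (-1)·(-15) - (-4)·24 = 15 - (-96) = 111
Since det(O) ≠ 0, rank(O) = 2 and the system is completely observable.

111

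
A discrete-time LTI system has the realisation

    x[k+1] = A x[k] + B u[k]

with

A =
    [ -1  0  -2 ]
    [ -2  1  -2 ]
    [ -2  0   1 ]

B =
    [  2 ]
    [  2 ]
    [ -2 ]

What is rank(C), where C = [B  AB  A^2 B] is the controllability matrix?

AB = [[2], [2], [-6]]
A^2B = [[10], [10], [-10]]
Controllability matrix C = [B  AB  A^2B] = [[2, 2, 10], [2, 2, 10], [-2, -6, -10]]
The rows r1, r2, r3 of C are linearly dependent: -r1 + r2 = 0 (check each entry), so rank(C) ≤ 2.
The 2×2 minor from rows 1, 3, columns 1, 2 is 2·(-6) - 2·(-2) = -12 - (-4) = -8 ≠ 0, so rank(C) = 2.
rank(C) = 2 < n = 3, so the pair (A, B) is not completely controllable.

2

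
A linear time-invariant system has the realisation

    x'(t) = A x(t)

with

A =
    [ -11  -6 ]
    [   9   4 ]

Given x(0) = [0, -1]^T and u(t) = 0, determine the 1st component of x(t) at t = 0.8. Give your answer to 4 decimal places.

0.3672

det(sI - A) = s^2 - (tr A)s + det A, with tr A = (-11) + 4 = -7 and det A = (-11)·4 - (-6)·9 = -44 - (-54) = 10.
So p(s) = det(sI - A) = s^2 + 7s + 10.
Factor s^2 + 7s + 10: two numbers with sum -7 and product 10 are -2 and -5, so s^2 + 7s + 10 = (s + 2)(s + 5).
Hence p(s) = (s + 2) (s + 5), with roots -5, -2.
The eigenvalues -5, -2 are distinct and real, so A is diagonalisable and x(t) = e^{At} x(0) = V diag(e^{λ_i t}) V^{-1} x(0), where the columns of V are the eigenvectors.
λ = -5: A - (-5)I = [[-6, -6], [9, 9]]. Row 1 gives (-6)·v1 + (-6)·v2 = 0, so take v_1 = [1, -1]^T.
λ = -2: A - (-2)I = [[-9, -6], [9, 6]]. Row 1 gives (-9)·v1 + (-6)·v2 = 0, so take v_2 = [2, -3]^T.
V = [v_1 v_2] = [[1, 2], [-1, -3]] has det V = -1, so V^{-1} = adj(V)/det V = [[3, 2], [-1, -1]].
Modal coordinates z(0) = V^{-1} x(0): 3·0 + 2·(-1) = -2; (-1)·0 + (-1)·(-1) = 1; so z(0) = [-2, 1]^T.
x_1(t) = Σ_i (v_i)_1 · z_i(0) · e^{λ_i t} (row 1 of V times the modal terms).
x_1(0.8) = 1·(-2)·e^{-5·0.8} + 2·1·e^{-2·0.8} = (-2)·0.018316 + 2·0.201897 = 0.3672.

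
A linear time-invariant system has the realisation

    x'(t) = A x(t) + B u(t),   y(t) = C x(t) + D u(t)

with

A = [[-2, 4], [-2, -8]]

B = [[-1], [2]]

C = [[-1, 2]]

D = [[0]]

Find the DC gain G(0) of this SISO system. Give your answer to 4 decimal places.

G(0) = C(-A)^{-1}B + D = -C A^{-1} B + D.
det A = 24, so A^{-1} = (1/24)·adj(A) = [[-1/3, -1/6], [1/12, -1/12]]
A^{-1} B = [0, -1/4]^T
C A^{-1} B = -1/2
G(0) = D - C A^{-1} B = 0 - (-1/2) = 1/2 ≈ 0.5000

0.5000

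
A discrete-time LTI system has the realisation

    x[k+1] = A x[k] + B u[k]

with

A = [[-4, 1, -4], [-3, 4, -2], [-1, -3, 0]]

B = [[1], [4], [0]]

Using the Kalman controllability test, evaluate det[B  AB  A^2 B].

-2873

AB = [[0], [13], [-13]]
A^2B = [[65], [78], [-39]]
Controllability matrix C = [B  AB  A^2B] = [[1, 0, 65], [4, 13, 78], [0, -13, -39]]
Expanding along the first row, det(C) = 1·(13·(-39) - 78·(-13)) - 0·(4·(-39) - 78·0) + 65·(4·(-13) - 13·0) = 1·507 - 0·(-156) + 65·(-52) = -2873
Since det(C) ≠ 0, rank(C) = 3 and the system is completely controllable.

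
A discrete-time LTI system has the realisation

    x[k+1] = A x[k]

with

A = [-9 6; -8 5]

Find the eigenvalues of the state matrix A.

det(zI - A) = z^2 - (tr A)z + det A, with tr A = (-9) + 5 = -4 and det A = (-9)·5 - 6·(-8) = -45 - (-48) = 3.
So p(z) = det(zI - A) = z^2 + 4z + 3.
Factor z^2 + 4z + 3: two numbers with sum -4 and product 3 are -1 and -3, so z^2 + 4z + 3 = (z + 1)(z + 3).
Hence p(z) = (z + 1) (z + 3), with roots -3, -1.

-3, -1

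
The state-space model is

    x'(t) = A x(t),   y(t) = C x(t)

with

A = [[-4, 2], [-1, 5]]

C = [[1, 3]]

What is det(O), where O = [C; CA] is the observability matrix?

38

CA = [[-7, 17]]
Observability matrix O = [C; CA] = [[1, 3], [-7, 17]]
det(O) = 1·17 - 3·(-7) = 17 - (-21) = 38
Since det(O) ≠ 0, rank(O) = 2 and the system is completely observable.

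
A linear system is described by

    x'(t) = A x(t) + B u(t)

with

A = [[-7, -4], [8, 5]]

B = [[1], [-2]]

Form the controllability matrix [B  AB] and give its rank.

1

AB = [[1], [-2]]
Controllability matrix C = [B  AB] = [[1, 1], [-2, -2]]
Every column of C is a scalar multiple of column 1 = [1, -2] (multipliers 1, 1), so the columns span a one-dimensional space.
C ≠ 0, hence rank(C) = 1.
rank(C) = 1 < n = 2, so the pair (A, B) is not completely controllable.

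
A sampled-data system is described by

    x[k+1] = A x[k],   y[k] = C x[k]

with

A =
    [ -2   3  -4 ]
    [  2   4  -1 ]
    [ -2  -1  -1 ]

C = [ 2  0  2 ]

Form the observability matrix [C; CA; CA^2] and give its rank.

3

CA = [[-8, 4, -10]]
CA^2 = [[44, 2, 38]]
Observability matrix O = [C; CA; CA^2] = [[2, 0, 2], [-8, 4, -10], [44, 2, 38]]
det(O) = 2·(4·38 - (-10)·2) - 0·((-8)·38 - (-10)·44) + 2·((-8)·2 - 4·44) = 2·172 - 0·136 + 2·(-192) = -40 ≠ 0, so rank(O) = 3.
rank(O) = 3 = n, so the pair (A, C) is completely observable.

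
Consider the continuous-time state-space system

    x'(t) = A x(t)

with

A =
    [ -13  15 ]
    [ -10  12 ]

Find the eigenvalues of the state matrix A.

det(sI - A) = s^2 - (tr A)s + det A, with tr A = (-13) + 12 = -1 and det A = (-13)·12 - 15·(-10) = -156 - (-150) = -6.
So p(s) = det(sI - A) = s^2 + s - 6.
Factor s^2 + s - 6: two numbers with sum -1 and product -6 are 2 and -3, so s^2 + s - 6 = (s - 2)(s + 3).
Hence p(s) = (s - 2) (s + 3), with roots -3, 2.
At least one eigenvalue has non-negative real part, so the system is not asymptotically stable.

-3, 2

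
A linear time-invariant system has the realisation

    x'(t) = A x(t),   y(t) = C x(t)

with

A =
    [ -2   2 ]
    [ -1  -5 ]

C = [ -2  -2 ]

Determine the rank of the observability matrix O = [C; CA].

1

CA = [[6, 6]]
Observability matrix O = [C; CA] = [[-2, -2], [6, 6]]
Every row of O is a scalar multiple of row 1 = [-2, -2] (multipliers 1, -3), so the rows span a one-dimensional space.
O ≠ 0, hence rank(O) = 1.
rank(O) = 1 < n = 2, so the pair (A, C) is not completely observable.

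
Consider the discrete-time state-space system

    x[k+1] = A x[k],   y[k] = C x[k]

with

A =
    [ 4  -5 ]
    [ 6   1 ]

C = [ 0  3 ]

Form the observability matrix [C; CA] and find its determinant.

-54

CA = [[18, 3]]
Observability matrix O = [C; CA] = [[0, 3], [18, 3]]
det(O) = 0·3 - 3·18 = 0 - 54 = -54
Since det(O) ≠ 0, rank(O) = 2 and the system is completely observable.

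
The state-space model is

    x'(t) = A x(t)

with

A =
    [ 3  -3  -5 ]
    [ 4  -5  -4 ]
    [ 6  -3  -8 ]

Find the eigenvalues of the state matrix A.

-5, -3, -2

det(sI - A) = s^3 - (tr A)s^2 + (M11 + M22 + M33)s - det A, where Mii is the 2×2 principal minor of A obtained by deleting row i and column i.
tr A = 3 + (-5) + (-8) = -10; M11 = (-5)·(-8) - (-4)·(-3) = 40 - 12 = 28; M22 = 3·(-8) - (-5)·6 = -24 - (-30) = 6; M33 = 3·(-5) - (-3)·4 = -15 - (-12) = -3; sum of minors = 31.
det A = 3·((-5)·(-8) - (-4)·(-3)) - (-3)·(4·(-8) - (-4)·6) + (-5)·(4·(-3) - (-5)·6) = 3·28 - (-3)·(-8) + (-5)·18 = -30.
So p(s) = det(sI - A) = s^3 + 10s^2 + 31s + 30.
Rational-root test: any integer root divides 30. Testing small divisors, s = -2 works: p(-2) = -8 + 40 + (-62) + 30 = 0, so (s + 2) is a factor.
Dividing, p(s) = (s + 2)(s^2 + 8s + 15).
Factor s^2 + 8s + 15: two numbers with sum -8 and product 15 are -3 and -5, so s^2 + 8s + 15 = (s + 3)(s + 5).
Hence p(s) = (s + 2) (s + 3) (s + 5), with roots -5, -3, -2.
All eigenvalues have negative real part, so the system is asymptotically stable.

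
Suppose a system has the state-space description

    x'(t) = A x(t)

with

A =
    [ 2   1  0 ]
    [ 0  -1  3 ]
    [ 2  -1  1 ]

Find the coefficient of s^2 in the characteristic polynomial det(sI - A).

Expand det(sI - A) for the 3×3 matrix.
p(s) = s^3 - 2s^2 + 2s - 10.
(Check: constant term = det(-A) = (-1)^3 det A = -10; coefficient of s^2 = -tr A = -2.)
The coefficient of s^2 is -2.

-2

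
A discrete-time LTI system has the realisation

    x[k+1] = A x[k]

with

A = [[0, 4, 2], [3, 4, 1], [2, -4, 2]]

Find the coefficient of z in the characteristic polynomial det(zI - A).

-4

Expand det(zI - A) for the 3×3 matrix.
p(z) = z^3 - 6z^2 - 4z + 56.
(Check: constant term = det(-A) = (-1)^3 det A = 56; coefficient of z^2 = -tr A = -6.)
The coefficient of z is -4.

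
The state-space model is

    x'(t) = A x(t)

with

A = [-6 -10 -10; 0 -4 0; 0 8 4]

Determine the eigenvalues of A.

det(sI - A) = s^3 - (tr A)s^2 + (M11 + M22 + M33)s - det A, where Mii is the 2×2 principal minor of A obtained by deleting row i and column i.
tr A = (-6) + (-4) + 4 = -6; M11 = (-4)·4 - 0·8 = -16 - 0 = -16; M22 = (-6)·4 - (-10)·0 = -24 - 0 = -24; M33 = (-6)·(-4) - (-10)·0 = 24 - 0 = 24; sum of minors = -16.
det A = (-6)·((-4)·4 - 0·8) - (-10)·(0·4 - 0·0) + (-10)·(0·8 - (-4)·0) = (-6)·(-16) - (-10)·0 + (-10)·0 = 96.
So p(s) = det(sI - A) = s^3 + 6s^2 - 16s - 96.
Rational-root test: any integer root divides -96. Testing small divisors, s = -4 works: p(-4) = -64 + 96 + 64 + (-96) = 0, so (s + 4) is a factor.
Dividing, p(s) = (s + 4)(s^2 + 2s - 24).
Factor s^2 + 2s - 24: two numbers with sum -2 and product -24 are 4 and -6, so s^2 + 2s - 24 = (s - 4)(s + 6).
Hence p(s) = (s - 4) (s + 4) (s + 6), with roots -6, -4, 4.
At least one eigenvalue has non-negative real part, so the system is not asymptotically stable.

-6, -4, 4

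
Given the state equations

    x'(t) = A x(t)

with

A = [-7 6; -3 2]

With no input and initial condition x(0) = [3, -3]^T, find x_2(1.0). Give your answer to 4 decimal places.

-3.2010

det(sI - A) = s^2 - (tr A)s + det A, with tr A = (-7) + 2 = -5 and det A = (-7)·2 - 6·(-3) = -14 - (-18) = 4.
So p(s) = det(sI - A) = s^2 + 5s + 4.
Factor s^2 + 5s + 4: two numbers with sum -5 and product 4 are -1 and -4, so s^2 + 5s + 4 = (s + 1)(s + 4).
Hence p(s) = (s + 1) (s + 4), with roots -4, -1.
The eigenvalues -4, -1 are distinct and real, so A is diagonalisable and x(t) = e^{At} x(0) = V diag(e^{λ_i t}) V^{-1} x(0), where the columns of V are the eigenvectors.
λ = -4: A - (-4)I = [[-3, 6], [-3, 6]]. Row 1 gives (-3)·v1 + 6·v2 = 0, so take v_1 = [2, 1]^T.
λ = -1: A - (-1)I = [[-6, 6], [-3, 3]]. Row 1 gives (-6)·v1 + 6·v2 = 0, so take v_2 = [1, 1]^T.
V = [v_1 v_2] = [[2, 1], [1, 1]] has det V = 1, so V^{-1} = adj(V)/det V = [[1, -1], [-1, 2]].
Modal coordinates z(0) = V^{-1} x(0): 1·3 + (-1)·(-3) = 6; (-1)·3 + 2·(-3) = -9; so z(0) = [6, -9]^T.
x_2(t) = Σ_i (v_i)_2 · z_i(0) · e^{λ_i t} (row 2 of V times the modal terms).
x_2(1.0) = 1·6·e^{-4·1.0} + 1·(-9)·e^{-1·1.0} = 6·0.018316 + (-9)·0.367879 = -3.2010.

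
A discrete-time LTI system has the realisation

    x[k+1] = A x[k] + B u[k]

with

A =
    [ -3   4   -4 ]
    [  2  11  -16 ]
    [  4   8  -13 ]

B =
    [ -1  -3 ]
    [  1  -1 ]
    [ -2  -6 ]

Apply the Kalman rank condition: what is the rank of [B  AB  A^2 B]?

2

AB = [[15, 29], [41, 79], [30, 58]]
A^2B = [[-1, -3], [1, -1], [-2, -6]]
Controllability matrix C = [B  AB  A^2B] = [[-1, -3, 15, 29, -1, -3], [1, -1, 41, 79, 1, -1], [-2, -6, 30, 58, -2, -6]]
The rows r1, r2, r3 of C are linearly dependent: -2·r1 + r3 = 0 (check each entry), so rank(C) ≤ 2.
The 2×2 minor from rows 1, 2, columns 1, 2 is (-1)·(-1) - (-3)·1 = 1 - (-3) = 4 ≠ 0, so rank(C) = 2.
rank(C) = 2 < n = 3, so the pair (A, B) is not completely controllable.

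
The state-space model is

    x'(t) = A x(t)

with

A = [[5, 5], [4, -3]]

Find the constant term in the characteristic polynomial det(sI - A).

For a 2×2 matrix, det(sI - A) = s^2 - (tr A)s + det A.
tr A = 2, det A = -35.
So p(s) = s^2 - 2s - 35.
The constant term is -35.

-35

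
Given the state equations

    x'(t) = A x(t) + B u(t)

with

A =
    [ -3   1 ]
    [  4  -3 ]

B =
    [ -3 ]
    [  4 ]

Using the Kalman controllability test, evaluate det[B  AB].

20

AB = [[13], [-24]]
Controllability matrix C = [B  AB] = [[-3, 13], [4, -24]]
det(C) = (-3)·(-24) - 13·4 = 72 - 52 = 20
Since det(C) ≠ 0, rank(C) = 2 and the system is completely controllable.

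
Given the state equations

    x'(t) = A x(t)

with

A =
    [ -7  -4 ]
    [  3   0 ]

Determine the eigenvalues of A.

det(sI - A) = s^2 - (tr A)s + det A, with tr A = (-7) + 0 = -7 and det A = (-7)·0 - (-4)·3 = 0 - (-12) = 12.
So p(s) = det(sI - A) = s^2 + 7s + 12.
Factor s^2 + 7s + 12: two numbers with sum -7 and product 12 are -3 and -4, so s^2 + 7s + 12 = (s + 3)(s + 4).
Hence p(s) = (s + 3) (s + 4), with roots -4, -3.
All eigenvalues have negative real part, so the system is asymptotically stable.

-4, -3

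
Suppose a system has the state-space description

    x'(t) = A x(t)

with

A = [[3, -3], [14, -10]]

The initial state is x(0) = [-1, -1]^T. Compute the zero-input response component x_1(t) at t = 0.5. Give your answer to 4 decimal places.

det(sI - A) = s^2 - (tr A)s + det A, with tr A = 3 + (-10) = -7 and det A = 3·(-10) - (-3)·14 = -30 - (-42) = 12.
So p(s) = det(sI - A) = s^2 + 7s + 12.
Factor s^2 + 7s + 12: two numbers with sum -7 and product 12 are -3 and -4, so s^2 + 7s + 12 = (s + 3)(s + 4).
Hence p(s) = (s + 3) (s + 4), with roots -4, -3.
The eigenvalues -4, -3 are distinct and real, so A is diagonalisable and x(t) = e^{At} x(0) = V diag(e^{λ_i t}) V^{-1} x(0), where the columns of V are the eigenvectors.
λ = -4: A - (-4)I = [[7, -3], [14, -6]]. Row 1 gives 7·v1 + (-3)·v2 = 0, so take v_1 = [3, 7]^T.
λ = -3: A - (-3)I = [[6, -3], [14, -7]]. Row 1 gives 6·v1 + (-3)·v2 = 0, so take v_2 = [1, 2]^T.
V = [v_1 v_2] = [[3, 1], [7, 2]] has det V = -1, so V^{-1} = adj(V)/det V = [[-2, 1], [7, -3]].
Modal coordinates z(0) = V^{-1} x(0): (-2)·(-1) + 1·(-1) = 1; 7·(-1) + (-3)·(-1) = -4; so z(0) = [1, -4]^T.
x_1(t) = Σ_i (v_i)_1 · z_i(0) · e^{λ_i t} (row 1 of V times the modal terms).
x_1(0.5) = 3·1·e^{-4·0.5} + 1·(-4)·e^{-3·0.5} = 3·0.135335 + (-4)·0.223130 = -0.4865.

-0.4865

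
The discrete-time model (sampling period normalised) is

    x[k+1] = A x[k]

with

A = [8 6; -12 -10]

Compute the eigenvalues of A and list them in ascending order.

det(zI - A) = z^2 - (tr A)z + det A, with tr A = 8 + (-10) = -2 and det A = 8·(-10) - 6·(-12) = -80 - (-72) = -8.
So p(z) = det(zI - A) = z^2 + 2z - 8.
Factor z^2 + 2z - 8: two numbers with sum -2 and product -8 are 2 and -4, so z^2 + 2z - 8 = (z - 2)(z + 4).
Hence p(z) = (z - 2) (z + 4), with roots -4, 2.

-4, 2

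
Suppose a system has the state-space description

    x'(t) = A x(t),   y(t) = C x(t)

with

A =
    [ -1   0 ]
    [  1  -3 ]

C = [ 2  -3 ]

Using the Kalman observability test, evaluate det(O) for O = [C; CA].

3

CA = [[-5, 9]]
Observability matrix O = [C; CA] = [[2, -3], [-5, 9]]
det(O) = 2·9 - (-3)·(-5) = 18 - 15 = 3
Since det(O) ≠ 0, rank(O) = 2 and the system is completely observable.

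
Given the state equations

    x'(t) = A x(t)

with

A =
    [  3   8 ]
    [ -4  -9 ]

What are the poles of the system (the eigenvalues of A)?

det(sI - A) = s^2 - (tr A)s + det A, with tr A = 3 + (-9) = -6 and det A = 3·(-9) - 8·(-4) = -27 - (-32) = 5.
So p(s) = det(sI - A) = s^2 + 6s + 5.
Factor s^2 + 6s + 5: two numbers with sum -6 and product 5 are -1 and -5, so s^2 + 6s + 5 = (s + 1)(s + 5).
Hence p(s) = (s + 1) (s + 5), with roots -5, -1.
All eigenvalues have negative real part, so the system is asymptotically stable.

-5, -1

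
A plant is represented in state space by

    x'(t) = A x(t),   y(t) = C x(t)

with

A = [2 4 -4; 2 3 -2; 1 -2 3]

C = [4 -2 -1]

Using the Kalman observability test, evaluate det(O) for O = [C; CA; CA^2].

702

CA = [[3, 12, -15]]
CA^2 = [[15, 78, -81]]
Observability matrix O = [C; CA; CA^2] = [[4, -2, -1], [3, 12, -15], [15, 78, -81]]
Expanding along the first row, det(O) = 4·(12·(-81) - (-15)·78) - (-2)·(3·(-81) - (-15)·15) + (-1)·(3·78 - 12·15) = 4·198 - (-2)·(-18) + (-1)·54 = 702
Since det(O) ≠ 0, rank(O) = 3 and the system is completely observable.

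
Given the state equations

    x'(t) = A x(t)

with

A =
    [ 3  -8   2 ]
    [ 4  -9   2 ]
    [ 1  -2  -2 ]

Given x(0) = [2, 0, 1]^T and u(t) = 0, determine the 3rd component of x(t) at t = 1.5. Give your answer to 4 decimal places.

0.0370

det(sI - A) = s^3 - (tr A)s^2 + (M11 + M22 + M33)s - det A, where Mii is the 2×2 principal minor of A obtained by deleting row i and column i.
tr A = 3 + (-9) + (-2) = -8; M11 = (-9)·(-2) - 2·(-2) = 18 - (-4) = 22; M22 = 3·(-2) - 2·1 = -6 - 2 = -8; M33 = 3·(-9) - (-8)·4 = -27 - (-32) = 5; sum of minors = 19.
det A = 3·((-9)·(-2) - 2·(-2)) - (-8)·(4·(-2) - 2·1) + 2·(4·(-2) - (-9)·1) = 3·22 - (-8)·(-10) + 2·1 = -12.
So p(s) = det(sI - A) = s^3 + 8s^2 + 19s + 12.
Rational-root test: any integer root divides 12. Testing small divisors, s = -1 works: p(-1) = -1 + 8 + (-19) + 12 = 0, so (s + 1) is a factor.
Dividing, p(s) = (s + 1)(s^2 + 7s + 12).
Factor s^2 + 7s + 12: two numbers with sum -7 and product 12 are -3 and -4, so s^2 + 7s + 12 = (s + 3)(s + 4).
Hence p(s) = (s + 1) (s + 3) (s + 4), with roots -4, -3, -1.
The eigenvalues -4, -3, -1 are distinct and real, so A is diagonalisable and x(t) = e^{At} x(0) = V diag(e^{λ_i t}) V^{-1} x(0), where the columns of V are the eigenvectors.
λ = -4: A - (-4)I = [[7, -8, 2], [4, -5, 2], [1, -2, 2]]. v must be orthogonal to every row; (row 1) × (row 2) = [-6, -6, -3], so take v_1 = [-2, -2, -1]^T.
λ = -3: A - (-3)I = [[6, -8, 2], [4, -6, 2], [1, -2, 1]]. v must be orthogonal to every row; (row 1) × (row 2) = [-4, -4, -4], so take v_2 = [1, 1, 1]^T.
λ = -1: A - (-1)I = [[4, -8, 2], [4, -8, 2], [1, -2, -1]]. v must be orthogonal to every row; (row 1) × (row 3) = [12, 6, 0], so take v_3 = [2, 1, 0]^T.
V = [v_1 v_2 v_3] = [[-2, 1, 2], [-2, 1, 1], [-1, 1, 0]] has det V = -1, so V^{-1} = adj(V)/det V = [[1, -2, 1], [1, -2, 2], [1, -1, 0]].
Modal coordinates z(0) = V^{-1} x(0): 1·2 + (-2)·0 + 1·1 = 3; 1·2 + (-2)·0 + 2·1 = 4; 1·2 + (-1)·0 + 0·1 = 2; so z(0) = [3, 4, 2]^T.
x_3(t) = Σ_i (v_i)_3 · z_i(0) · e^{λ_i t} (row 3 of V times the modal terms).
x_3(1.5) = (-1)·3·e^{-4·1.5} + 1·4·e^{-3·1.5} + 0·2·e^{-1·1.5} = (-3)·0.002479 + 4·0.011109 + 0·0.223130 = 0.0370.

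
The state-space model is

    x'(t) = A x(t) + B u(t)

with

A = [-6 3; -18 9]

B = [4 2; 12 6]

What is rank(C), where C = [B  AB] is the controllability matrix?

AB = [[12, 6], [36, 18]]
Controllability matrix C = [B  AB] = [[4, 2, 12, 6], [12, 6, 36, 18]]
Every column of C is a scalar multiple of column 1 = [4, 12] (multipliers 1, 1/2, 3, 3/2), so the columns span a one-dimensional space.
C ≠ 0, hence rank(C) = 1.
rank(C) = 1 < n = 2, so the pair (A, B) is not completely controllable.

1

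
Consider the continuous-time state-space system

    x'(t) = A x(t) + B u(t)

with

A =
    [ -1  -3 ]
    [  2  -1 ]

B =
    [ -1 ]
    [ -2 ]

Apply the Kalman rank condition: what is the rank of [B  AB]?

2

AB = [[7], [0]]
Controllability matrix C = [B  AB] = [[-1, 7], [-2, 0]]
det(C) = (-1)·0 - 7·(-2) = 0 - (-14) = 14 ≠ 0, so rank(C) = 2.
rank(C) = 2 = n, so the pair (A, B) is completely controllable.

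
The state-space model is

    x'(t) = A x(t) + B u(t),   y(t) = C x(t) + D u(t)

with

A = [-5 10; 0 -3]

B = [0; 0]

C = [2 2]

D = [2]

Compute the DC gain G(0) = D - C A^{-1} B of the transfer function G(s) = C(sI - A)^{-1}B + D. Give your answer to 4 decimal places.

G(0) = C(-A)^{-1}B + D = -C A^{-1} B + D.
det A = 15, so A^{-1} = (1/15)·adj(A) = [[-1/5, -2/3], [0, -1/3]]
A^{-1} B = [0, 0]^T
C A^{-1} B = 0
G(0) = D - C A^{-1} B = 2 - (0) = 2

2.0000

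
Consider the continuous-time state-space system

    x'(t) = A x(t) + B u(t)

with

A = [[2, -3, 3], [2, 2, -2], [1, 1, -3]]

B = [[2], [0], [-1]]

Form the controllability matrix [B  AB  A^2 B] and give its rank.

3

AB = [[1], [6], [5]]
A^2B = [[-1], [4], [-8]]
Controllability matrix C = [B  AB  A^2B] = [[2, 1, -1], [0, 6, 4], [-1, 5, -8]]
det(C) = 2·(6·(-8) - 4·5) - 1·(0·(-8) - 4·(-1)) + (-1)·(0·5 - 6·(-1)) = 2·(-68) - 1·4 + (-1)·6 = -146 ≠ 0, so rank(C) = 3.
rank(C) = 3 = n, so the pair (A, B) is completely controllable.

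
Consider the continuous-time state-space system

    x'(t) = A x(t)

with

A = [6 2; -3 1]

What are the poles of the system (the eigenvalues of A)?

3, 4

det(sI - A) = s^2 - (tr A)s + det A, with tr A = 6 + 1 = 7 and det A = 6·1 - 2·(-3) = 6 - (-6) = 12.
So p(s) = det(sI - A) = s^2 - 7s + 12.
Factor s^2 - 7s + 12: two numbers with sum 7 and product 12 are 4 and 3, so s^2 - 7s + 12 = (s - 4)(s - 3).
Hence p(s) = (s - 4) (s - 3), with roots 3, 4.
At least one eigenvalue has non-negative real part, so the system is not asymptotically stable.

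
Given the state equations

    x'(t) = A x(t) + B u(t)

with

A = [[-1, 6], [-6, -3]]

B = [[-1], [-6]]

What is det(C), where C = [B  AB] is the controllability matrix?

AB = [[-35], [24]]
Controllability matrix C = [B  AB] = [[-1, -35], [-6, 24]]
det(C) = (-1)·24 - (-35)·(-6) = -24 - 210 = -234
Since det(C) ≠ 0, rank(C) = 2 and the system is completely controllable.

-234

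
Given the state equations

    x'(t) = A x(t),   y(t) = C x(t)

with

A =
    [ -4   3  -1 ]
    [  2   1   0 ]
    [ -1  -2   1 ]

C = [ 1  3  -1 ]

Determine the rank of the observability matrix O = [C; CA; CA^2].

3

CA = [[3, 8, -2]]
CA^2 = [[6, 21, -5]]
Observability matrix O = [C; CA; CA^2] = [[1, 3, -1], [3, 8, -2], [6, 21, -5]]
det(O) = 1·(8·(-5) - (-2)·21) - 3·(3·(-5) - (-2)·6) + (-1)·(3·21 - 8·6) = 1·2 - 3·(-3) + (-1)·15 = -4 ≠ 0, so rank(O) = 3.
rank(O) = 3 = n, so the pair (A, C) is completely observable.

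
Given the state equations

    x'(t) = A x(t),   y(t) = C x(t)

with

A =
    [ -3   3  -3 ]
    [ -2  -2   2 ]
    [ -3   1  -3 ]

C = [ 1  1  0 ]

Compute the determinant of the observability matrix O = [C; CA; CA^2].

CA = [[-5, 1, -1]]
CA^2 = [[16, -18, 20]]
Observability matrix O = [C; CA; CA^2] = [[1, 1, 0], [-5, 1, -1], [16, -18, 20]]
Expanding along the first row, det(O) = 1·(1·20 - (-1)·(-18)) - 1·((-5)·20 - (-1)·16) + 0·((-5)·(-18) - 1·16) = 1·2 - 1·(-84) + 0·74 = 86
Since det(O) ≠ 0, rank(O) = 3 and the system is completely observable.

86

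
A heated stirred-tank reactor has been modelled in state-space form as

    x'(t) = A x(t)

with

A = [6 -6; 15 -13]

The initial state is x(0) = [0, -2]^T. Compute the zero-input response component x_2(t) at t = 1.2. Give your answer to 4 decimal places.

0.3272

det(sI - A) = s^2 - (tr A)s + det A, with tr A = 6 + (-13) = -7 and det A = 6·(-13) - (-6)·15 = -78 - (-90) = 12.
So p(s) = det(sI - A) = s^2 + 7s + 12.
Factor s^2 + 7s + 12: two numbers with sum -7 and product 12 are -3 and -4, so s^2 + 7s + 12 = (s + 3)(s + 4).
Hence p(s) = (s + 3) (s + 4), with roots -4, -3.
The eigenvalues -4, -3 are distinct and real, so A is diagonalisable and x(t) = e^{At} x(0) = V diag(e^{λ_i t}) V^{-1} x(0), where the columns of V are the eigenvectors.
λ = -4: A - (-4)I = [[10, -6], [15, -9]]. Row 1 gives 10·v1 + (-6)·v2 = 0, so take v_1 = [-3, -5]^T.
λ = -3: A - (-3)I = [[9, -6], [15, -10]]. Row 1 gives 9·v1 + (-6)·v2 = 0, so take v_2 = [2, 3]^T.
V = [v_1 v_2] = [[-3, 2], [-5, 3]] has det V = 1, so V^{-1} = adj(V)/det V = [[3, -2], [5, -3]].
Modal coordinates z(0) = V^{-1} x(0): 3·0 + (-2)·(-2) = 4; 5·0 + (-3)·(-2) = 6; so z(0) = [4, 6]^T.
x_2(t) = Σ_i (v_i)_2 · z_i(0) · e^{λ_i t} (row 2 of V times the modal terms).
x_2(1.2) = (-5)·4·e^{-4·1.2} + 3·6·e^{-3·1.2} = (-20)·0.008230 + 18·0.027324 = 0.3272.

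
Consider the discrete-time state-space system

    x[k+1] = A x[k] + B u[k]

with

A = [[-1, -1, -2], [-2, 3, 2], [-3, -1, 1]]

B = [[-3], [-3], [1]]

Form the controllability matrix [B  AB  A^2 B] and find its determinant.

1777

AB = [[4], [-1], [13]]
A^2B = [[-29], [15], [2]]
Controllability matrix C = [B  AB  A^2B] = [[-3, 4, -29], [-3, -1, 15], [1, 13, 2]]
Expanding along the first row, det(C) = (-3)·((-1)·2 - 15·13) - 4·((-3)·2 - 15·1) + (-29)·((-3)·13 - (-1)·1) = (-3)·(-197) - 4·(-21) + (-29)·(-38) = 1777
Since det(C) ≠ 0, rank(C) = 3 and the system is completely controllable.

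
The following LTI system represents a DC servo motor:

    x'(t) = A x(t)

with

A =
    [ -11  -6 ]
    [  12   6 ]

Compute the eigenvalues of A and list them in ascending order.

-3, -2

det(sI - A) = s^2 - (tr A)s + det A, with tr A = (-11) + 6 = -5 and det A = (-11)·6 - (-6)·12 = -66 - (-72) = 6.
So p(s) = det(sI - A) = s^2 + 5s + 6.
Factor s^2 + 5s + 6: two numbers with sum -5 and product 6 are -2 and -3, so s^2 + 5s + 6 = (s + 2)(s + 3).
Hence p(s) = (s + 2) (s + 3), with roots -3, -2.
All eigenvalues have negative real part, so the system is asymptotically stable.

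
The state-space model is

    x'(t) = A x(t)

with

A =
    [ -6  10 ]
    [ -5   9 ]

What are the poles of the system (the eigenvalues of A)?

det(sI - A) = s^2 - (tr A)s + det A, with tr A = (-6) + 9 = 3 and det A = (-6)·9 - 10·(-5) = -54 - (-50) = -4.
So p(s) = det(sI - A) = s^2 - 3s - 4.
Factor s^2 - 3s - 4: two numbers with sum 3 and product -4 are 4 and -1, so s^2 - 3s - 4 = (s - 4)(s + 1).
Hence p(s) = (s - 4) (s + 1), with roots -1, 4.
At least one eigenvalue has non-negative real part, so the system is not asymptotically stable.

-1, 4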